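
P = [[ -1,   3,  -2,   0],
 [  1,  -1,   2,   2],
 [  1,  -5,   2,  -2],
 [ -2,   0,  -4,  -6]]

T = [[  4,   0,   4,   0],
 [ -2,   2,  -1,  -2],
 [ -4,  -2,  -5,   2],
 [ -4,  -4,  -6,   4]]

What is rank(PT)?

First compute PT:
[[ -2,  10,   3, -10],
 [-10, -14, -17,  14],
 [ 14,  -6,  11,   6],
 [ 32,  32,  48, -32]]
Now row reduce the product.
R2 ← R2 − (5)·R1: [0, -64, -32, 64]
R3 ← R3 + (7)·R1: [0, 64, 32, -64]
R4 ← R4 + (16)·R1: [0, 192, 96, -192]
R3 ← R3 + R2: [0, 0, 0, 0]
R4 ← R4 + (3)·R2: [0, 0, 0, 0]
2 nonzero rows, so rank(PT) = 2.

2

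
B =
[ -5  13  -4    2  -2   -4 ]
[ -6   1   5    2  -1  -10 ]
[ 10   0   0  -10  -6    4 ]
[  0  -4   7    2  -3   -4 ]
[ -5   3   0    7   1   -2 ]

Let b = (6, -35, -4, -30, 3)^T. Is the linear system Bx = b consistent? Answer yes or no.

yes

Row reduce the augmented matrix [B | b].
R2 ← R2 − (6/5)·R1: [0, -73/5, 49/5, -2/5, 7/5, -26/5, -211/5]
R3 ← R3 + (2)·R1: [0, 26, -8, -6, -10, -4, 8]
R5 ← R5 − R1: [0, -10, 4, 5, 3, 2, -3]
R3 ← R3 + (130/73)·R2: [0, 0, 690/73, -490/73, -548/73, -968/73, -4902/73]
R4 ← R4 − (20/73)·R2: [0, 0, 315/73, 154/73, -247/73, -188/73, -1346/73]
R5 ← R5 − (50/73)·R2: [0, 0, -198/73, 385/73, 149/73, 406/73, 1891/73]
R4 ← R4 − (21/46)·R3: [0, 0, 0, 119/23, 1/23, 80/23, 281/23]
R5 ← R5 + (33/115)·R3: [0, 0, 0, 77/23, -13/115, 202/115, 763/115]
R5 ← R5 − (11/17)·R4: [0, 0, 0, 0, -12/85, -42/85, -108/85]
The echelon form has 5 nonzero rows, and every pivot lies in the first 6 columns, so rank(B) = rank([B|b]) = 5.
The system is consistent.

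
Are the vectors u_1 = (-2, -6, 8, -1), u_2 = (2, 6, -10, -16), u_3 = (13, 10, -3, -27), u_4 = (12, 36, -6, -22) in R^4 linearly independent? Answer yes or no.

Form the matrix with these vectors as rows and row reduce.
R2 ← R2 + R1: [0, 0, -2, -17]
R3 ← R3 + (13/2)·R1: [0, -29, 49, -67/2]
R4 ← R4 + (6)·R1: [0, 0, 42, -28]
Swap R2 ↔ R3
R4 ← R4 + (21)·R3: [0, 0, 0, -385]
4 nonzero rows, so the 4 vectors span a space of dimension 4.
Since 4 = 4, the vectors are linearly independent.

yes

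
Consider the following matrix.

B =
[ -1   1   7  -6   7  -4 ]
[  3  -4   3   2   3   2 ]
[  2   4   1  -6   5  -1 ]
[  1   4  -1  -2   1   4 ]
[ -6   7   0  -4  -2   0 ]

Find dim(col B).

Row reduce to echelon form.
R2 ← R2 + (3)·R1: [0, -1, 24, -16, 24, -10]
R3 ← R3 + (2)·R1: [0, 6, 15, -18, 19, -9]
R4 ← R4 + R1: [0, 5, 6, -8, 8, 0]
R5 ← R5 − (6)·R1: [0, 1, -42, 32, -44, 24]
R3 ← R3 + (6)·R2: [0, 0, 159, -114, 163, -69]
R4 ← R4 + (5)·R2: [0, 0, 126, -88, 128, -50]
R5 ← R5 + R2: [0, 0, -18, 16, -20, 14]
R4 ← R4 − (42/53)·R3: [0, 0, 0, 124/53, -62/53, 248/53]
R5 ← R5 + (6/53)·R3: [0, 0, 0, 164/53, -82/53, 328/53]
R5 ← R5 − (41/31)·R4: [0, 0, 0, 0, 0, 0]
Echelon form has 4 nonzero rows, so rank(B) = 4.
The column space has dimension equal to the rank: 4.

4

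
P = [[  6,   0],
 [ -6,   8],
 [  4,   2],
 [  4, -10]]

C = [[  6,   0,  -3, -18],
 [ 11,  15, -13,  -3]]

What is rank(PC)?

First compute PC:
[[ 36,   0, -18, -108],
 [ 52, 120, -86,  84],
 [ 46,  30, -38, -78],
 [-86, -150, 118, -42]]
Now row reduce the product.
R2 ← R2 − (13/9)·R1: [0, 120, -60, 240]
R3 ← R3 − (23/18)·R1: [0, 30, -15, 60]
R4 ← R4 + (43/18)·R1: [0, -150, 75, -300]
R3 ← R3 − (1/4)·R2: [0, 0, 0, 0]
R4 ← R4 + (5/4)·R2: [0, 0, 0, 0]
2 nonzero rows, so rank(PC) = 2.

2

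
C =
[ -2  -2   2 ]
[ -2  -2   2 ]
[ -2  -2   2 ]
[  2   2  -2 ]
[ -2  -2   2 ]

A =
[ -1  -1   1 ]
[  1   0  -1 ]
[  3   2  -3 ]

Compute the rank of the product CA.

1

First compute CA:
[[  6,   6,  -6],
 [  6,   6,  -6],
 [  6,   6,  -6],
 [ -6,  -6,   6],
 [  6,   6,  -6]]
Now row reduce the product.
R2 ← R2 − R1: [0, 0, 0]
R3 ← R3 − R1: [0, 0, 0]
R4 ← R4 + R1: [0, 0, 0]
R5 ← R5 − R1: [0, 0, 0]
1 nonzero row, so rank(CA) = 1.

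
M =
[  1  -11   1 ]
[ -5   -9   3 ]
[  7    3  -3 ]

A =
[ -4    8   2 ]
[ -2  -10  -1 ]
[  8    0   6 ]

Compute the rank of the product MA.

First compute MA:
[[ 26, 118,  19],
 [ 62,  50,  17],
 [-58,  26,  -7]]
Now row reduce the product.
R2 ← R2 − (31/13)·R1: [0, -3008/13, -368/13]
R3 ← R3 + (29/13)·R1: [0, 3760/13, 460/13]
R3 ← R3 + (5/4)·R2: [0, 0, 0]
2 nonzero rows, so rank(MA) = 2.

2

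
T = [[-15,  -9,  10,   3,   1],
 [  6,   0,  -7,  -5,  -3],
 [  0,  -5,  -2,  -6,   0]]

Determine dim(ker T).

Row reduce to echelon form.
R2 ← R2 + (2/5)·R1: [0, -18/5, -3, -19/5, -13/5]
R3 ← R3 − (25/18)·R2: [0, 0, 13/6, -13/18, 65/18]
3 nonzero rows, so rank(T) = 3.
T has 5 columns; by rank–nullity, nullity = 5 − 3 = 2.

2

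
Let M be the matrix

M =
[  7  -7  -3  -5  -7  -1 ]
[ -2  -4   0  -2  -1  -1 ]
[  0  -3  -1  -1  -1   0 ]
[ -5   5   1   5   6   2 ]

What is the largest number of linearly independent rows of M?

Row reduce to echelon form.
R2 ← R2 + (2/7)·R1: [0, -6, -6/7, -24/7, -3, -9/7]
R4 ← R4 + (5/7)·R1: [0, 0, -8/7, 10/7, 1, 9/7]
R3 ← R3 − (1/2)·R2: [0, 0, -4/7, 5/7, 1/2, 9/14]
R4 ← R4 − (2)·R3: [0, 0, 0, 0, 0, 0]
Echelon form has 3 nonzero rows, so rank(M) = 3.
The rank gives the maximum number of linearly independent rows: 3.

3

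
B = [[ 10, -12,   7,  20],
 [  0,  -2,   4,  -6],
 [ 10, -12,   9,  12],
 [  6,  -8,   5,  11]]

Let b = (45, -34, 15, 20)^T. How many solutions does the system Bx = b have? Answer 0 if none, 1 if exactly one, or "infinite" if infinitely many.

Row reduce the augmented matrix [B | b].
R3 ← R3 − R1: [0, 0, 2, -8, -30]
R4 ← R4 − (3/5)·R1: [0, -4/5, 4/5, -1, -7]
R4 ← R4 − (2/5)·R2: [0, 0, -4/5, 7/5, 33/5]
R4 ← R4 + (2/5)·R3: [0, 0, 0, -9/5, -27/5]
The echelon form has 4 nonzero rows, and every pivot lies in the first 4 columns, so rank(B) = rank([B|b]) = 4.
The system is consistent.
rank = 4 = number of unknowns, so the solution is unique.

1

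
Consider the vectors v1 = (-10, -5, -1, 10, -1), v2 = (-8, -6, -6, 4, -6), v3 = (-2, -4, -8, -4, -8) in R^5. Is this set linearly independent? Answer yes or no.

Form the matrix with these vectors as rows and row reduce.
R2 ← R2 − (4/5)·R1: [0, -2, -26/5, -4, -26/5]
R3 ← R3 − (1/5)·R1: [0, -3, -39/5, -6, -39/5]
R3 ← R3 − (3/2)·R2: [0, 0, 0, 0, 0]
2 nonzero rows, so the 3 vectors span a space of dimension 2.
Since 2 < 3, the vectors are linearly dependent.

no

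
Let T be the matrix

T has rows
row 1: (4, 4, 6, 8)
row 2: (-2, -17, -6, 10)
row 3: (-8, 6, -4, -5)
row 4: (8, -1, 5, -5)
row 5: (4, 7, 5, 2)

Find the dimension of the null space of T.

0

Row reduce to echelon form.
R2 ← R2 + (1/2)·R1: [0, -15, -3, 14]
R3 ← R3 + (2)·R1: [0, 14, 8, 11]
R4 ← R4 − (2)·R1: [0, -9, -7, -21]
R5 ← R5 − R1: [0, 3, -1, -6]
R3 ← R3 + (14/15)·R2: [0, 0, 26/5, 361/15]
R4 ← R4 − (3/5)·R2: [0, 0, -26/5, -147/5]
R5 ← R5 + (1/5)·R2: [0, 0, -8/5, -16/5]
R4 ← R4 + R3: [0, 0, 0, -16/3]
R5 ← R5 + (4/13)·R3: [0, 0, 0, 164/39]
R5 ← R5 + (41/52)·R4: [0, 0, 0, 0]
4 nonzero rows, so rank(T) = 4.
T has 4 columns; by rank–nullity, nullity = 4 − 4 = 0.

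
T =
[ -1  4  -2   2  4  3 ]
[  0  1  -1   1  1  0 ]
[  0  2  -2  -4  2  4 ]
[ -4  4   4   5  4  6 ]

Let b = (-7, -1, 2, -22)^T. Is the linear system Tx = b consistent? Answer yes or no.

yes

Row reduce the augmented matrix [T | b].
R4 ← R4 − (4)·R1: [0, -12, 12, -3, -12, -6, 6]
R3 ← R3 − (2)·R2: [0, 0, 0, -6, 0, 4, 4]
R4 ← R4 + (12)·R2: [0, 0, 0, 9, 0, -6, -6]
R4 ← R4 + (3/2)·R3: [0, 0, 0, 0, 0, 0, 0]
The echelon form has 3 nonzero rows, and every pivot lies in the first 6 columns, so rank(T) = rank([T|b]) = 3.
The system is consistent.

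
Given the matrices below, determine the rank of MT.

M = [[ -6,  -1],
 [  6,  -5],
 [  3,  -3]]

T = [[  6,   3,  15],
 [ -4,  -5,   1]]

First compute MT:
[[-32, -13, -91],
 [ 56,  43,  85],
 [ 30,  24,  42]]
Now row reduce the product.
R2 ← R2 + (7/4)·R1: [0, 81/4, -297/4]
R3 ← R3 + (15/16)·R1: [0, 189/16, -693/16]
R3 ← R3 − (7/12)·R2: [0, 0, 0]
2 nonzero rows, so rank(MT) = 2.

2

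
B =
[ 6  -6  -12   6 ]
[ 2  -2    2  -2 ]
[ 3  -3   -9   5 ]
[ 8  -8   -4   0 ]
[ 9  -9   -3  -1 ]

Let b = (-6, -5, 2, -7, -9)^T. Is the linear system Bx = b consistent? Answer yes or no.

Row reduce the augmented matrix [B | b].
R2 ← R2 − (1/3)·R1: [0, 0, 6, -4, -3]
R3 ← R3 − (1/2)·R1: [0, 0, -3, 2, 5]
R4 ← R4 − (4/3)·R1: [0, 0, 12, -8, 1]
R5 ← R5 − (3/2)·R1: [0, 0, 15, -10, 0]
R3 ← R3 + (1/2)·R2: [0, 0, 0, 0, 7/2]
R4 ← R4 − (2)·R2: [0, 0, 0, 0, 7]
R5 ← R5 − (5/2)·R2: [0, 0, 0, 0, 15/2]
R4 ← R4 − (2)·R3: [0, 0, 0, 0, 0]
R5 ← R5 − (15/7)·R3: [0, 0, 0, 0, 0]
The echelon form has 3 nonzero rows; the last pivot sits in the augmented column, so rank(B) = 2 but rank([B|b]) = 3.
Since the ranks differ, the system is inconsistent.

no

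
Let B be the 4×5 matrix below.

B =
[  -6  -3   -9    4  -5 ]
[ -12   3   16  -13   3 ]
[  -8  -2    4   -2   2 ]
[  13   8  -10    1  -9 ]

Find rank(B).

4

Row reduce to echelon form.
R2 ← R2 − (2)·R1: [0, 9, 34, -21, 13]
R3 ← R3 − (4/3)·R1: [0, 2, 16, -22/3, 26/3]
R4 ← R4 + (13/6)·R1: [0, 3/2, -59/2, 29/3, -119/6]
R3 ← R3 − (2/9)·R2: [0, 0, 76/9, -8/3, 52/9]
R4 ← R4 − (1/6)·R2: [0, 0, -211/6, 79/6, -22]
R4 ← R4 + (633/152)·R3: [0, 0, 0, 235/114, 235/114]
Echelon form has 4 nonzero rows, so rank(B) = 4.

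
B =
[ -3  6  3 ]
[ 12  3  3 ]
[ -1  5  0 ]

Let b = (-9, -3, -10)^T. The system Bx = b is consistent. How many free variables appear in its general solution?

Row reduce the augmented matrix [B | b].
R2 ← R2 + (4)·R1: [0, 27, 15, -39]
R3 ← R3 − (1/3)·R1: [0, 3, -1, -7]
R3 ← R3 − (1/9)·R2: [0, 0, -8/3, -8/3]
The echelon form has 3 nonzero rows, and every pivot lies in the first 3 columns, so rank(B) = rank([B|b]) = 3.
The system is consistent.
Free variables = (unknowns) − (rank) = 3 − 3 = 0.

0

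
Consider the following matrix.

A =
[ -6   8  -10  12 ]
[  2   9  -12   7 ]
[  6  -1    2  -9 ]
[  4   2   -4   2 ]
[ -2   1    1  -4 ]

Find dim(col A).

3

Row reduce to echelon form.
R2 ← R2 + (1/3)·R1: [0, 35/3, -46/3, 11]
R3 ← R3 + R1: [0, 7, -8, 3]
R4 ← R4 + (2/3)·R1: [0, 22/3, -32/3, 10]
R5 ← R5 − (1/3)·R1: [0, -5/3, 13/3, -8]
R3 ← R3 − (3/5)·R2: [0, 0, 6/5, -18/5]
R4 ← R4 − (22/35)·R2: [0, 0, -36/35, 108/35]
R5 ← R5 + (1/7)·R2: [0, 0, 15/7, -45/7]
R4 ← R4 + (6/7)·R3: [0, 0, 0, 0]
R5 ← R5 − (25/14)·R3: [0, 0, 0, 0]
Echelon form has 3 nonzero rows, so rank(A) = 3.
The column space has dimension equal to the rank: 3.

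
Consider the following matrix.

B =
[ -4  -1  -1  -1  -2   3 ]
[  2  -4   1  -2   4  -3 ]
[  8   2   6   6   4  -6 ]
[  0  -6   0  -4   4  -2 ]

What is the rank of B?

3

Row reduce to echelon form.
R2 ← R2 + (1/2)·R1: [0, -9/2, 1/2, -5/2, 3, -3/2]
R3 ← R3 + (2)·R1: [0, 0, 4, 4, 0, 0]
R4 ← R4 − (4/3)·R2: [0, 0, -2/3, -2/3, 0, 0]
R4 ← R4 + (1/6)·R3: [0, 0, 0, 0, 0, 0]
Echelon form has 3 nonzero rows, so rank(B) = 3.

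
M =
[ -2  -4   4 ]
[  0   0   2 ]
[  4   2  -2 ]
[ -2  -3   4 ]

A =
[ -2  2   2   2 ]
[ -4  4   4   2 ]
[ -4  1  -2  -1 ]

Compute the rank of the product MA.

3

First compute MA:
[[  4, -16, -28, -16],
 [ -8,   2,  -4,  -2],
 [ -8,  14,  20,  14],
 [  0, -12, -24, -14]]
Now row reduce the product.
R2 ← R2 + (2)·R1: [0, -30, -60, -34]
R3 ← R3 + (2)·R1: [0, -18, -36, -18]
R3 ← R3 − (3/5)·R2: [0, 0, 0, 12/5]
R4 ← R4 − (2/5)·R2: [0, 0, 0, -2/5]
R4 ← R4 + (1/6)·R3: [0, 0, 0, 0]
3 nonzero rows, so rank(MA) = 3.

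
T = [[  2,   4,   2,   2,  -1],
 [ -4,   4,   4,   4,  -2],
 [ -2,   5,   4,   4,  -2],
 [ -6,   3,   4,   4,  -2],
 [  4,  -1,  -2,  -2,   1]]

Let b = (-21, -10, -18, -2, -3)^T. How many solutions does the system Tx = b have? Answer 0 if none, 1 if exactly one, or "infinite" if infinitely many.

Row reduce the augmented matrix [T | b].
R2 ← R2 + (2)·R1: [0, 12, 8, 8, -4, -52]
R3 ← R3 + R1: [0, 9, 6, 6, -3, -39]
R4 ← R4 + (3)·R1: [0, 15, 10, 10, -5, -65]
R5 ← R5 − (2)·R1: [0, -9, -6, -6, 3, 39]
R3 ← R3 − (3/4)·R2: [0, 0, 0, 0, 0, 0]
R4 ← R4 − (5/4)·R2: [0, 0, 0, 0, 0, 0]
R5 ← R5 + (3/4)·R2: [0, 0, 0, 0, 0, 0]
The echelon form has 2 nonzero rows, and every pivot lies in the first 5 columns, so rank(T) = rank([T|b]) = 2.
The system is consistent.
rank = 2 < 5 unknowns, so there are infinitely many solutions.

infinite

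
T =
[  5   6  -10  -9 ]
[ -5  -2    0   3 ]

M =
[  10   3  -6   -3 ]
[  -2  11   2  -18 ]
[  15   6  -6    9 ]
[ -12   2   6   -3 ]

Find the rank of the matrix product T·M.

First compute TM:
[[ -4,   3, -12, -186],
 [-82, -31,  44,  42]]
Now row reduce the product.
R2 ← R2 − (41/2)·R1: [0, -185/2, 290, 3855]
2 nonzero rows, so rank(TM) = 2.

2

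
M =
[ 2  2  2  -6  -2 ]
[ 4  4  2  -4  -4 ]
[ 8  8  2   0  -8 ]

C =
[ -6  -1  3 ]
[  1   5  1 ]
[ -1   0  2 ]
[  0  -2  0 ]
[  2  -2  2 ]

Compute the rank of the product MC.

First compute MC:
[[-16,  24,   8],
 [-30,  32,  12],
 [-58,  48,  20]]
Now row reduce the product.
R2 ← R2 − (15/8)·R1: [0, -13, -3]
R3 ← R3 − (29/8)·R1: [0, -39, -9]
R3 ← R3 − (3)·R2: [0, 0, 0]
2 nonzero rows, so rank(MC) = 2.

2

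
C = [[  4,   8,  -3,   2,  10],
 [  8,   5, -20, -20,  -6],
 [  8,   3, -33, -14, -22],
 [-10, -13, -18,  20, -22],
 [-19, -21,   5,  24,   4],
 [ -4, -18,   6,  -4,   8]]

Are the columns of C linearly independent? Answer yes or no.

Row reduce C to echelon form.
R2 ← R2 − (2)·R1: [0, -11, -14, -24, -26]
R3 ← R3 − (2)·R1: [0, -13, -27, -18, -42]
R4 ← R4 + (5/2)·R1: [0, 7, -51/2, 25, 3]
R5 ← R5 + (19/4)·R1: [0, 17, -37/4, 67/2, 103/2]
R6 ← R6 + R1: [0, -10, 3, -2, 18]
R3 ← R3 − (13/11)·R2: [0, 0, -115/11, 114/11, -124/11]
R4 ← R4 + (7/11)·R2: [0, 0, -757/22, 107/11, -149/11]
R5 ← R5 + (17/11)·R2: [0, 0, -1359/44, -79/22, 249/22]
R6 ← R6 − (10/11)·R2: [0, 0, 173/11, 218/11, 458/11]
R4 ← R4 − (757/230)·R3: [0, 0, 0, -2804/115, 2709/115]
R5 ← R5 − (1359/460)·R3: [0, 0, 0, -3934/115, 10263/230]
R6 ← R6 + (173/115)·R3: [0, 0, 0, 4072/115, 2838/115]
R5 ← R5 − (1967/1402)·R4: [0, 0, 0, 0, 8112/701]
R6 ← R6 + (1018/701)·R4: [0, 0, 0, 0, 41280/701]
R6 ← R6 − (860/169)·R5: [0, 0, 0, 0, 0]
5 pivots among 5 columns.
Every column is a pivot column, so the columns are linearly independent.

yes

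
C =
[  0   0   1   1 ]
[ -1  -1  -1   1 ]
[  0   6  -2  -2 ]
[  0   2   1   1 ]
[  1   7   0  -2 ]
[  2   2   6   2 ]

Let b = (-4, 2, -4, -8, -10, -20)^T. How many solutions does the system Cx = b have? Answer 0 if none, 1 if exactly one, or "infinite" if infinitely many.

Row reduce the augmented matrix [C | b].
Swap R1 ↔ R2
R5 ← R5 + R1: [0, 6, -1, -1, -8]
R6 ← R6 + (2)·R1: [0, 0, 4, 4, -16]
Swap R2 ↔ R3
R4 ← R4 − (1/3)·R2: [0, 0, 5/3, 5/3, -20/3]
R5 ← R5 − R2: [0, 0, 1, 1, -4]
R4 ← R4 − (5/3)·R3: [0, 0, 0, 0, 0]
R5 ← R5 − R3: [0, 0, 0, 0, 0]
R6 ← R6 − (4)·R3: [0, 0, 0, 0, 0]
The echelon form has 3 nonzero rows, and every pivot lies in the first 4 columns, so rank(C) = rank([C|b]) = 3.
The system is consistent.
rank = 3 < 4 unknowns, so there are infinitely many solutions.

infinite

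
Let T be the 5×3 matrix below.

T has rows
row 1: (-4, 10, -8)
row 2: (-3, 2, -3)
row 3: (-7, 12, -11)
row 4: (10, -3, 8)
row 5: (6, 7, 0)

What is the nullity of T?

Row reduce to echelon form.
R2 ← R2 − (3/4)·R1: [0, -11/2, 3]
R3 ← R3 − (7/4)·R1: [0, -11/2, 3]
R4 ← R4 + (5/2)·R1: [0, 22, -12]
R5 ← R5 + (3/2)·R1: [0, 22, -12]
R3 ← R3 − R2: [0, 0, 0]
R4 ← R4 + (4)·R2: [0, 0, 0]
R5 ← R5 + (4)·R2: [0, 0, 0]
2 nonzero rows, so rank(T) = 2.
T has 3 columns; by rank–nullity, nullity = 3 − 2 = 1.

1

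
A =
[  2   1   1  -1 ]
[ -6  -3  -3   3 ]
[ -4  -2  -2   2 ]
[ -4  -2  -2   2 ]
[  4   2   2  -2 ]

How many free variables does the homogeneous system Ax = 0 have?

3

Row reduce to echelon form.
R2 ← R2 + (3)·R1: [0, 0, 0, 0]
R3 ← R3 + (2)·R1: [0, 0, 0, 0]
R4 ← R4 + (2)·R1: [0, 0, 0, 0]
R5 ← R5 − (2)·R1: [0, 0, 0, 0]
1 nonzero row, so rank(A) = 1.
A has 4 columns; by rank–nullity, nullity = 4 − 1 = 3.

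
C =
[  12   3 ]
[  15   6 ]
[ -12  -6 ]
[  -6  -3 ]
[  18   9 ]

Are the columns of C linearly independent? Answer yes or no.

yes

Row reduce C to echelon form.
R2 ← R2 − (5/4)·R1: [0, 9/4]
R3 ← R3 + R1: [0, -3]
R4 ← R4 + (1/2)·R1: [0, -3/2]
R5 ← R5 − (3/2)·R1: [0, 9/2]
R3 ← R3 + (4/3)·R2: [0, 0]
R4 ← R4 + (2/3)·R2: [0, 0]
R5 ← R5 − (2)·R2: [0, 0]
2 pivots among 2 columns.
Every column is a pivot column, so the columns are linearly independent.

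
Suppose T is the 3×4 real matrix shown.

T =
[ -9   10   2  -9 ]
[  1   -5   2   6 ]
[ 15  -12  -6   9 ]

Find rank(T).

Row reduce to echelon form.
R2 ← R2 + (1/9)·R1: [0, -35/9, 20/9, 5]
R3 ← R3 + (5/3)·R1: [0, 14/3, -8/3, -6]
R3 ← R3 + (6/5)·R2: [0, 0, 0, 0]
Echelon form has 2 nonzero rows, so rank(T) = 2.

2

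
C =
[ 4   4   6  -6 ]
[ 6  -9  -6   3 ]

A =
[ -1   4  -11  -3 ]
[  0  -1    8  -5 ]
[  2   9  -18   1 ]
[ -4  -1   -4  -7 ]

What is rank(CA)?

2

First compute CA:
[[ 32,  72, -96,  16],
 [-30, -24, -42,   0]]
Now row reduce the product.
R2 ← R2 + (15/16)·R1: [0, 87/2, -132, 15]
2 nonzero rows, so rank(CA) = 2.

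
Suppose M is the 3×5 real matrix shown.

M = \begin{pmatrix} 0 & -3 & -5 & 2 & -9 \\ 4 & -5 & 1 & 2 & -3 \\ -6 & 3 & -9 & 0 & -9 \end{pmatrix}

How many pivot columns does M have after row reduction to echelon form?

2

Row reduce to echelon form.
Swap R1 ↔ R2
R3 ← R3 + (3/2)·R1: [0, -9/2, -15/2, 3, -27/2]
R3 ← R3 − (3/2)·R2: [0, 0, 0, 0, 0]
Echelon form has 2 nonzero rows, so rank(M) = 2.
Each nonzero row contributes one pivot column: 2 pivot columns.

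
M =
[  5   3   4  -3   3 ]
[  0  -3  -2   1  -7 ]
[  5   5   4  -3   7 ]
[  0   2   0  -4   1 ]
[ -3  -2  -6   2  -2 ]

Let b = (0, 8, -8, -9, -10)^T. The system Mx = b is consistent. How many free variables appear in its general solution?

0

Row reduce the augmented matrix [M | b].
R3 ← R3 − R1: [0, 2, 0, 0, 4, -8]
R5 ← R5 + (3/5)·R1: [0, -1/5, -18/5, 1/5, -1/5, -10]
R3 ← R3 + (2/3)·R2: [0, 0, -4/3, 2/3, -2/3, -8/3]
R4 ← R4 + (2/3)·R2: [0, 0, -4/3, -10/3, -11/3, -11/3]
R5 ← R5 − (1/15)·R2: [0, 0, -52/15, 2/15, 4/15, -158/15]
R4 ← R4 − R3: [0, 0, 0, -4, -3, -1]
R5 ← R5 − (13/5)·R3: [0, 0, 0, -8/5, 2, -18/5]
R5 ← R5 − (2/5)·R4: [0, 0, 0, 0, 16/5, -16/5]
The echelon form has 5 nonzero rows, and every pivot lies in the first 5 columns, so rank(M) = rank([M|b]) = 5.
The system is consistent.
Free variables = (unknowns) − (rank) = 5 − 5 = 0.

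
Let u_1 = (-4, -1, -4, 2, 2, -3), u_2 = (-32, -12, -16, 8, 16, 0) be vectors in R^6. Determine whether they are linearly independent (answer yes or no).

yes

Form the matrix with these vectors as rows and row reduce.
R2 ← R2 − (8)·R1: [0, -4, 16, -8, 0, 24]
2 nonzero rows, so the 2 vectors span a space of dimension 2.
Since 2 = 2, the vectors are linearly independent.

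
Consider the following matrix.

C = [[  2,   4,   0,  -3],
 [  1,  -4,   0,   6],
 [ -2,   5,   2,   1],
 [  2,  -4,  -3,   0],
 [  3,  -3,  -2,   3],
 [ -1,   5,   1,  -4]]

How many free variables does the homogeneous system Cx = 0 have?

Row reduce to echelon form.
R2 ← R2 − (1/2)·R1: [0, -6, 0, 15/2]
R3 ← R3 + R1: [0, 9, 2, -2]
R4 ← R4 − R1: [0, -8, -3, 3]
R5 ← R5 − (3/2)·R1: [0, -9, -2, 15/2]
R6 ← R6 + (1/2)·R1: [0, 7, 1, -11/2]
R3 ← R3 + (3/2)·R2: [0, 0, 2, 37/4]
R4 ← R4 − (4/3)·R2: [0, 0, -3, -7]
R5 ← R5 − (3/2)·R2: [0, 0, -2, -15/4]
R6 ← R6 + (7/6)·R2: [0, 0, 1, 13/4]
R4 ← R4 + (3/2)·R3: [0, 0, 0, 55/8]
R5 ← R5 + R3: [0, 0, 0, 11/2]
R6 ← R6 − (1/2)·R3: [0, 0, 0, -11/8]
R5 ← R5 − (4/5)·R4: [0, 0, 0, 0]
R6 ← R6 + (1/5)·R4: [0, 0, 0, 0]
4 nonzero rows, so rank(C) = 4.
C has 4 columns; by rank–nullity, nullity = 4 − 4 = 0.

0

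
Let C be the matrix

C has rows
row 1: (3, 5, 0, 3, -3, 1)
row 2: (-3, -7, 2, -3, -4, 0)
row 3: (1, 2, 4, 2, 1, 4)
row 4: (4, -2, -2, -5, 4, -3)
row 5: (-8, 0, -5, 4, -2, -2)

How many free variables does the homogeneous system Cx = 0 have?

1

Row reduce to echelon form.
R2 ← R2 + R1: [0, -2, 2, 0, -7, 1]
R3 ← R3 − (1/3)·R1: [0, 1/3, 4, 1, 2, 11/3]
R4 ← R4 − (4/3)·R1: [0, -26/3, -2, -9, 8, -13/3]
R5 ← R5 + (8/3)·R1: [0, 40/3, -5, 12, -10, 2/3]
R3 ← R3 + (1/6)·R2: [0, 0, 13/3, 1, 5/6, 23/6]
R4 ← R4 − (13/3)·R2: [0, 0, -32/3, -9, 115/3, -26/3]
R5 ← R5 + (20/3)·R2: [0, 0, 25/3, 12, -170/3, 22/3]
R4 ← R4 + (32/13)·R3: [0, 0, 0, -85/13, 525/13, 10/13]
R5 ← R5 − (25/13)·R3: [0, 0, 0, 131/13, -1515/26, -1/26]
R5 ← R5 + (131/85)·R4: [0, 0, 0, 0, 135/34, 39/34]
5 nonzero rows, so rank(C) = 5.
C has 6 columns; by rank–nullity, nullity = 6 − 5 = 1.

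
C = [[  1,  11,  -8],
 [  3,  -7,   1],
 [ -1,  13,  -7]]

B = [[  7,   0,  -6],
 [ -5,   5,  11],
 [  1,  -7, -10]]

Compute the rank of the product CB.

First compute CB:
[[-56, 111, 195],
 [ 57, -42, -105],
 [-79, 114, 219]]
Now row reduce the product.
R2 ← R2 + (57/56)·R1: [0, 3975/56, 5235/56]
R3 ← R3 − (79/56)·R1: [0, -2385/56, -3141/56]
R3 ← R3 + (3/5)·R2: [0, 0, 0]
2 nonzero rows, so rank(CB) = 2.

2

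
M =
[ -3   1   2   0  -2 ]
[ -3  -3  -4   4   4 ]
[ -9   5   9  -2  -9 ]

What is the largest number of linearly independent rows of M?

Row reduce to echelon form.
R2 ← R2 − R1: [0, -4, -6, 4, 6]
R3 ← R3 − (3)·R1: [0, 2, 3, -2, -3]
R3 ← R3 + (1/2)·R2: [0, 0, 0, 0, 0]
Echelon form has 2 nonzero rows, so rank(M) = 2.
The rank gives the maximum number of linearly independent rows: 2.

2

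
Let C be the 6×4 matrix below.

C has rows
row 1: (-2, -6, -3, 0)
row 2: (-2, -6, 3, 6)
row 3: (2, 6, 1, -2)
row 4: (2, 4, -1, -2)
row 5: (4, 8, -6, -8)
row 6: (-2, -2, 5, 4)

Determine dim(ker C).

Row reduce to echelon form.
R2 ← R2 − R1: [0, 0, 6, 6]
R3 ← R3 + R1: [0, 0, -2, -2]
R4 ← R4 + R1: [0, -2, -4, -2]
R5 ← R5 + (2)·R1: [0, -4, -12, -8]
R6 ← R6 − R1: [0, 4, 8, 4]
Swap R2 ↔ R4
R5 ← R5 − (2)·R2: [0, 0, -4, -4]
R6 ← R6 + (2)·R2: [0, 0, 0, 0]
R4 ← R4 + (3)·R3: [0, 0, 0, 0]
R5 ← R5 − (2)·R3: [0, 0, 0, 0]
3 nonzero rows, so rank(C) = 3.
C has 4 columns; by rank–nullity, nullity = 4 − 3 = 1.

1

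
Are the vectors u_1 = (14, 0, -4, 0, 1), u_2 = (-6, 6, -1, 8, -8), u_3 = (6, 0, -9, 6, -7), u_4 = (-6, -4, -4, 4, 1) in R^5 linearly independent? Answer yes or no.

yes

Form the matrix with these vectors as rows and row reduce.
R2 ← R2 + (3/7)·R1: [0, 6, -19/7, 8, -53/7]
R3 ← R3 − (3/7)·R1: [0, 0, -51/7, 6, -52/7]
R4 ← R4 + (3/7)·R1: [0, -4, -40/7, 4, 10/7]
R4 ← R4 + (2/3)·R2: [0, 0, -158/21, 28/3, -76/21]
R4 ← R4 − (158/153)·R3: [0, 0, 0, 160/51, 620/153]
4 nonzero rows, so the 4 vectors span a space of dimension 4.
Since 4 = 4, the vectors are linearly independent.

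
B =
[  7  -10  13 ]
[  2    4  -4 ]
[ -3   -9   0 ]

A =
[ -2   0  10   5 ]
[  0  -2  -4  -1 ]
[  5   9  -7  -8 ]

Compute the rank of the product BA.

2

First compute BA:
[[ 51, 137,  19, -59],
 [-24, -44,  32,  38],
 [  6,  18,   6,  -6]]
Now row reduce the product.
R2 ← R2 + (8/17)·R1: [0, 348/17, 696/17, 174/17]
R3 ← R3 − (2/17)·R1: [0, 32/17, 64/17, 16/17]
R3 ← R3 − (8/87)·R2: [0, 0, 0, 0]
2 nonzero rows, so rank(BA) = 2.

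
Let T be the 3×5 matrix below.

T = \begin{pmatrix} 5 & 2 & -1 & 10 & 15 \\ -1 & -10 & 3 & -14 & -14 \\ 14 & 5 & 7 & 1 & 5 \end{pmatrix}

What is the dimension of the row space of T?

Row reduce to echelon form.
R2 ← R2 + (1/5)·R1: [0, -48/5, 14/5, -12, -11]
R3 ← R3 − (14/5)·R1: [0, -3/5, 49/5, -27, -37]
R3 ← R3 − (1/16)·R2: [0, 0, 77/8, -105/4, -581/16]
Echelon form has 3 nonzero rows, so rank(T) = 3.
The row space has dimension equal to the rank: 3.

3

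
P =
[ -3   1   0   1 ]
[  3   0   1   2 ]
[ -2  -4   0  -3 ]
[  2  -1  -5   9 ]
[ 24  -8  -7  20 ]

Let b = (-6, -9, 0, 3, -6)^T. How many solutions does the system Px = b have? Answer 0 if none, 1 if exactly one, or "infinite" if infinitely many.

0

Row reduce the augmented matrix [P | b].
R2 ← R2 + R1: [0, 1, 1, 3, -15]
R3 ← R3 − (2/3)·R1: [0, -14/3, 0, -11/3, 4]
R4 ← R4 + (2/3)·R1: [0, -1/3, -5, 29/3, -1]
R5 ← R5 + (8)·R1: [0, 0, -7, 28, -54]
R3 ← R3 + (14/3)·R2: [0, 0, 14/3, 31/3, -66]
R4 ← R4 + (1/3)·R2: [0, 0, -14/3, 32/3, -6]
R4 ← R4 + R3: [0, 0, 0, 21, -72]
R5 ← R5 + (3/2)·R3: [0, 0, 0, 87/2, -153]
R5 ← R5 − (29/14)·R4: [0, 0, 0, 0, -27/7]
The echelon form has 5 nonzero rows; the last pivot sits in the augmented column, so rank(P) = 4 but rank([P|b]) = 5.
Since the ranks differ, the system is inconsistent.
It has no solutions.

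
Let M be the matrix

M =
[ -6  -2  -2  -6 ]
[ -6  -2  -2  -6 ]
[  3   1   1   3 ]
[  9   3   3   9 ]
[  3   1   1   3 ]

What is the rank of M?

1

Row reduce to echelon form.
R2 ← R2 − R1: [0, 0, 0, 0]
R3 ← R3 + (1/2)·R1: [0, 0, 0, 0]
R4 ← R4 + (3/2)·R1: [0, 0, 0, 0]
R5 ← R5 + (1/2)·R1: [0, 0, 0, 0]
Echelon form has 1 nonzero row, so rank(M) = 1.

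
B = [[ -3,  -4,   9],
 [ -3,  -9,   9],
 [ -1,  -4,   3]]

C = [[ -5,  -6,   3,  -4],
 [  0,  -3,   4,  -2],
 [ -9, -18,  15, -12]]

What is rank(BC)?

First compute BC:
[[-66, -132, 110, -88],
 [-66, -117,  90, -78],
 [-22, -36,  26, -24]]
Now row reduce the product.
R2 ← R2 − R1: [0, 15, -20, 10]
R3 ← R3 − (1/3)·R1: [0, 8, -32/3, 16/3]
R3 ← R3 − (8/15)·R2: [0, 0, 0, 0]
2 nonzero rows, so rank(BC) = 2.

2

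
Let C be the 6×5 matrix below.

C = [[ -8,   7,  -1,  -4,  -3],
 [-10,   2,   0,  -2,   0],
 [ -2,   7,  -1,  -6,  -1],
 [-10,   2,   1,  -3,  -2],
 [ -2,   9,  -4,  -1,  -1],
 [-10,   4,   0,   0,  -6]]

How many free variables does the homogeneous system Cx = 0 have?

Row reduce to echelon form.
R2 ← R2 − (5/4)·R1: [0, -27/4, 5/4, 3, 15/4]
R3 ← R3 − (1/4)·R1: [0, 21/4, -3/4, -5, -1/4]
R4 ← R4 − (5/4)·R1: [0, -27/4, 9/4, 2, 7/4]
R5 ← R5 − (1/4)·R1: [0, 29/4, -15/4, 0, -1/4]
R6 ← R6 − (5/4)·R1: [0, -19/4, 5/4, 5, -9/4]
R3 ← R3 + (7/9)·R2: [0, 0, 2/9, -8/3, 8/3]
R4 ← R4 − R2: [0, 0, 1, -1, -2]
R5 ← R5 + (29/27)·R2: [0, 0, -65/27, 29/9, 34/9]
R6 ← R6 − (19/27)·R2: [0, 0, 10/27, 26/9, -44/9]
R4 ← R4 − (9/2)·R3: [0, 0, 0, 11, -14]
R5 ← R5 + (65/6)·R3: [0, 0, 0, -77/3, 98/3]
R6 ← R6 − (5/3)·R3: [0, 0, 0, 22/3, -28/3]
R5 ← R5 + (7/3)·R4: [0, 0, 0, 0, 0]
R6 ← R6 − (2/3)·R4: [0, 0, 0, 0, 0]
4 nonzero rows, so rank(C) = 4.
C has 5 columns; by rank–nullity, nullity = 5 − 4 = 1.

1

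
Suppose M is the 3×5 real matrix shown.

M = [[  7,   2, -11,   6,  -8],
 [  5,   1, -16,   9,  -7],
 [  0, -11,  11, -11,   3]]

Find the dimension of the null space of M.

Row reduce to echelon form.
R2 ← R2 − (5/7)·R1: [0, -3/7, -57/7, 33/7, -9/7]
R3 ← R3 − (77/3)·R2: [0, 0, 220, -132, 36]
3 nonzero rows, so rank(M) = 3.
M has 5 columns; by rank–nullity, nullity = 5 − 3 = 2.

2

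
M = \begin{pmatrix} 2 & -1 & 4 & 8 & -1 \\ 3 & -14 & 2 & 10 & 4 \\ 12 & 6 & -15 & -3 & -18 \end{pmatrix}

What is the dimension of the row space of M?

Row reduce to echelon form.
R2 ← R2 − (3/2)·R1: [0, -25/2, -4, -2, 11/2]
R3 ← R3 − (6)·R1: [0, 12, -39, -51, -12]
R3 ← R3 + (24/25)·R2: [0, 0, -1071/25, -1323/25, -168/25]
Echelon form has 3 nonzero rows, so rank(M) = 3.
The row space has dimension equal to the rank: 3.

3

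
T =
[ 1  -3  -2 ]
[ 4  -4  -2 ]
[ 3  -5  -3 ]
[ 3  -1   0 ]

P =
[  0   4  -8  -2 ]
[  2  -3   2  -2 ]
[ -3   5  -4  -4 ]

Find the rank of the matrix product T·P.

2

First compute TP:
[[  0,   3,  -6,  12],
 [ -2,  18, -32,   8],
 [ -1,  12, -22,  16],
 [ -2,  15, -26,  -4]]
Now row reduce the product.
Swap R1 ↔ R2
R3 ← R3 − (1/2)·R1: [0, 3, -6, 12]
R4 ← R4 − R1: [0, -3, 6, -12]
R3 ← R3 − R2: [0, 0, 0, 0]
R4 ← R4 + R2: [0, 0, 0, 0]
2 nonzero rows, so rank(TP) = 2.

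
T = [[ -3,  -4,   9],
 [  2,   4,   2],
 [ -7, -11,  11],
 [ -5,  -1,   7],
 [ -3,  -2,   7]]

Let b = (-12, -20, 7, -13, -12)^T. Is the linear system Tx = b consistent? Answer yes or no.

yes

Row reduce the augmented matrix [T | b].
R2 ← R2 + (2/3)·R1: [0, 4/3, 8, -28]
R3 ← R3 − (7/3)·R1: [0, -5/3, -10, 35]
R4 ← R4 − (5/3)·R1: [0, 17/3, -8, 7]
R5 ← R5 − R1: [0, 2, -2, 0]
R3 ← R3 + (5/4)·R2: [0, 0, 0, 0]
R4 ← R4 − (17/4)·R2: [0, 0, -42, 126]
R5 ← R5 − (3/2)·R2: [0, 0, -14, 42]
Swap R3 ↔ R4
R5 ← R5 − (1/3)·R3: [0, 0, 0, 0]
The echelon form has 3 nonzero rows, and every pivot lies in the first 3 columns, so rank(T) = rank([T|b]) = 3.
The system is consistent.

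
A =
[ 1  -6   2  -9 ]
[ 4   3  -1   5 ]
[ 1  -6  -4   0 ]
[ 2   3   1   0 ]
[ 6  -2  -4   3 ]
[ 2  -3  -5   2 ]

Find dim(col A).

4

Row reduce to echelon form.
R2 ← R2 − (4)·R1: [0, 27, -9, 41]
R3 ← R3 − R1: [0, 0, -6, 9]
R4 ← R4 − (2)·R1: [0, 15, -3, 18]
R5 ← R5 − (6)·R1: [0, 34, -16, 57]
R6 ← R6 − (2)·R1: [0, 9, -9, 20]
R4 ← R4 − (5/9)·R2: [0, 0, 2, -43/9]
R5 ← R5 − (34/27)·R2: [0, 0, -14/3, 145/27]
R6 ← R6 − (1/3)·R2: [0, 0, -6, 19/3]
R4 ← R4 + (1/3)·R3: [0, 0, 0, -16/9]
R5 ← R5 − (7/9)·R3: [0, 0, 0, -44/27]
R6 ← R6 − R3: [0, 0, 0, -8/3]
R5 ← R5 − (11/12)·R4: [0, 0, 0, 0]
R6 ← R6 − (3/2)·R4: [0, 0, 0, 0]
Echelon form has 4 nonzero rows, so rank(A) = 4.
The column space has dimension equal to the rank: 4.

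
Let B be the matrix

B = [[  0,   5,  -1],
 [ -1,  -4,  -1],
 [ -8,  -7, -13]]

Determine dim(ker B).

1

Row reduce to echelon form.
Swap R1 ↔ R2
R3 ← R3 − (8)·R1: [0, 25, -5]
R3 ← R3 − (5)·R2: [0, 0, 0]
2 nonzero rows, so rank(B) = 2.
B has 3 columns; by rank–nullity, nullity = 3 − 2 = 1.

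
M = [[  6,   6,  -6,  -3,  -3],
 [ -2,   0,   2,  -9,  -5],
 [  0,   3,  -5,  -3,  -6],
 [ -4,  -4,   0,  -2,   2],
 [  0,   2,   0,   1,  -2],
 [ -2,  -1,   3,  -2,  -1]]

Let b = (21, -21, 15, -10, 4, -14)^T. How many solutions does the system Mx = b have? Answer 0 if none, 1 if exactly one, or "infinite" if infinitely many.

1

Row reduce the augmented matrix [M | b].
R2 ← R2 + (1/3)·R1: [0, 2, 0, -10, -6, -14]
R4 ← R4 + (2/3)·R1: [0, 0, -4, -4, 0, 4]
R6 ← R6 + (1/3)·R1: [0, 1, 1, -3, -2, -7]
R3 ← R3 − (3/2)·R2: [0, 0, -5, 12, 3, 36]
R5 ← R5 − R2: [0, 0, 0, 11, 4, 18]
R6 ← R6 − (1/2)·R2: [0, 0, 1, 2, 1, 0]
R4 ← R4 − (4/5)·R3: [0, 0, 0, -68/5, -12/5, -124/5]
R6 ← R6 + (1/5)·R3: [0, 0, 0, 22/5, 8/5, 36/5]
R5 ← R5 + (55/68)·R4: [0, 0, 0, 0, 35/17, -35/17]
R6 ← R6 + (11/34)·R4: [0, 0, 0, 0, 14/17, -14/17]
R6 ← R6 − (2/5)·R5: [0, 0, 0, 0, 0, 0]
The echelon form has 5 nonzero rows, and every pivot lies in the first 5 columns, so rank(M) = rank([M|b]) = 5.
The system is consistent.
rank = 5 = number of unknowns, so the solution is unique.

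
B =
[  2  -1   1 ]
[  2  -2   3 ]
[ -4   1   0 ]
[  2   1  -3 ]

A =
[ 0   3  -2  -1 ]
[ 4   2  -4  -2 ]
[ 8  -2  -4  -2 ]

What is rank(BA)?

2

First compute BA:
[[  4,   2,  -4,  -2],
 [ 16,  -4,  -8,  -4],
 [  4, -10,   4,   2],
 [-20,  14,   4,   2]]
Now row reduce the product.
R2 ← R2 − (4)·R1: [0, -12, 8, 4]
R3 ← R3 − R1: [0, -12, 8, 4]
R4 ← R4 + (5)·R1: [0, 24, -16, -8]
R3 ← R3 − R2: [0, 0, 0, 0]
R4 ← R4 + (2)·R2: [0, 0, 0, 0]
2 nonzero rows, so rank(BA) = 2.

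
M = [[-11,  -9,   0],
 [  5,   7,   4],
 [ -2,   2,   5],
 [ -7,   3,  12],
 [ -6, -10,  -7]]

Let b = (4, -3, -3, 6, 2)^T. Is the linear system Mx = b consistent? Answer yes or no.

no

Row reduce the augmented matrix [M | b].
R2 ← R2 + (5/11)·R1: [0, 32/11, 4, -13/11]
R3 ← R3 − (2/11)·R1: [0, 40/11, 5, -41/11]
R4 ← R4 − (7/11)·R1: [0, 96/11, 12, 38/11]
R5 ← R5 − (6/11)·R1: [0, -56/11, -7, -2/11]
R3 ← R3 − (5/4)·R2: [0, 0, 0, -9/4]
R4 ← R4 − (3)·R2: [0, 0, 0, 7]
R5 ← R5 + (7/4)·R2: [0, 0, 0, -9/4]
R4 ← R4 + (28/9)·R3: [0, 0, 0, 0]
R5 ← R5 − R3: [0, 0, 0, 0]
The echelon form has 3 nonzero rows; the last pivot sits in the augmented column, so rank(M) = 2 but rank([M|b]) = 3.
Since the ranks differ, the system is inconsistent.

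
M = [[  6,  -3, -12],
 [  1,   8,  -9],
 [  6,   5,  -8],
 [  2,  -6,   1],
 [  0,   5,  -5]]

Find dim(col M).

Row reduce to echelon form.
R2 ← R2 − (1/6)·R1: [0, 17/2, -7]
R3 ← R3 − R1: [0, 8, 4]
R4 ← R4 − (1/3)·R1: [0, -5, 5]
R3 ← R3 − (16/17)·R2: [0, 0, 180/17]
R4 ← R4 + (10/17)·R2: [0, 0, 15/17]
R5 ← R5 − (10/17)·R2: [0, 0, -15/17]
R4 ← R4 − (1/12)·R3: [0, 0, 0]
R5 ← R5 + (1/12)·R3: [0, 0, 0]
Echelon form has 3 nonzero rows, so rank(M) = 3.
The column space has dimension equal to the rank: 3.

3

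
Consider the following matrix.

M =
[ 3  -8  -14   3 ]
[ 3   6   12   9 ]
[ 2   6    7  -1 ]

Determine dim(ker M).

1

Row reduce to echelon form.
R2 ← R2 − R1: [0, 14, 26, 6]
R3 ← R3 − (2/3)·R1: [0, 34/3, 49/3, -3]
R3 ← R3 − (17/21)·R2: [0, 0, -33/7, -55/7]
3 nonzero rows, so rank(M) = 3.
M has 4 columns; by rank–nullity, nullity = 4 − 3 = 1.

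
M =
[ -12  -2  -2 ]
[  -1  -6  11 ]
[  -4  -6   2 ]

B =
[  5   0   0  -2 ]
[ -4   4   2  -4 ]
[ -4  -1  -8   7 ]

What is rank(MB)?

3

First compute MB:
[[-44,  -6,  12,  18],
 [-25, -35, -100, 103],
 [ -4, -26, -28,  46]]
Now row reduce the product.
R2 ← R2 − (25/44)·R1: [0, -695/22, -1175/11, 2041/22]
R3 ← R3 − (1/11)·R1: [0, -280/11, -320/11, 488/11]
R3 ← R3 − (112/139)·R2: [0, 0, 7920/139, -4224/139]
3 nonzero rows, so rank(MB) = 3.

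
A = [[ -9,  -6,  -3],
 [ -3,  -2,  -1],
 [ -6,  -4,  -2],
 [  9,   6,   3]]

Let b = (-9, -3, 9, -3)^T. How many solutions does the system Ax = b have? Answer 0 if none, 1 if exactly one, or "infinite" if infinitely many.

Row reduce the augmented matrix [A | b].
R2 ← R2 − (1/3)·R1: [0, 0, 0, 0]
R3 ← R3 − (2/3)·R1: [0, 0, 0, 15]
R4 ← R4 + R1: [0, 0, 0, -12]
Swap R2 ↔ R3
R4 ← R4 + (4/5)·R2: [0, 0, 0, 0]
The echelon form has 2 nonzero rows; the last pivot sits in the augmented column, so rank(A) = 1 but rank([A|b]) = 2.
Since the ranks differ, the system is inconsistent.
It has no solutions.

0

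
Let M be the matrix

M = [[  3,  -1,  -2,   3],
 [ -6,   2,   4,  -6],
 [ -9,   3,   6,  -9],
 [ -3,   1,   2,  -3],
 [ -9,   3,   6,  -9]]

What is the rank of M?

1

Row reduce to echelon form.
R2 ← R2 + (2)·R1: [0, 0, 0, 0]
R3 ← R3 + (3)·R1: [0, 0, 0, 0]
R4 ← R4 + R1: [0, 0, 0, 0]
R5 ← R5 + (3)·R1: [0, 0, 0, 0]
Echelon form has 1 nonzero row, so rank(M) = 1.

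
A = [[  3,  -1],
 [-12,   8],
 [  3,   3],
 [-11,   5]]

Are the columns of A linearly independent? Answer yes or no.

yes

Row reduce A to echelon form.
R2 ← R2 + (4)·R1: [0, 4]
R3 ← R3 − R1: [0, 4]
R4 ← R4 + (11/3)·R1: [0, 4/3]
R3 ← R3 − R2: [0, 0]
R4 ← R4 − (1/3)·R2: [0, 0]
2 pivots among 2 columns.
Every column is a pivot column, so the columns are linearly independent.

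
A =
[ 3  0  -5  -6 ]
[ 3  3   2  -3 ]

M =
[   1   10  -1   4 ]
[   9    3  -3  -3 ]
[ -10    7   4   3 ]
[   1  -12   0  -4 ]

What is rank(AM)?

2

First compute AM:
[[ 47,  67, -23,  21],
 [  7,  89,  -4,  21]]
Now row reduce the product.
R2 ← R2 − (7/47)·R1: [0, 3714/47, -27/47, 840/47]
2 nonzero rows, so rank(AM) = 2.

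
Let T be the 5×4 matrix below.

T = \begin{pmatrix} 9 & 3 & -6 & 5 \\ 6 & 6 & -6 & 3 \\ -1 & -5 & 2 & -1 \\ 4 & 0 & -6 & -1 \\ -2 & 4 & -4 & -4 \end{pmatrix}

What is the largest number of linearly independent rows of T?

Row reduce to echelon form.
R2 ← R2 − (2/3)·R1: [0, 4, -2, -1/3]
R3 ← R3 + (1/9)·R1: [0, -14/3, 4/3, -4/9]
R4 ← R4 − (4/9)·R1: [0, -4/3, -10/3, -29/9]
R5 ← R5 + (2/9)·R1: [0, 14/3, -16/3, -26/9]
R3 ← R3 + (7/6)·R2: [0, 0, -1, -5/6]
R4 ← R4 + (1/3)·R2: [0, 0, -4, -10/3]
R5 ← R5 − (7/6)·R2: [0, 0, -3, -5/2]
R4 ← R4 − (4)·R3: [0, 0, 0, 0]
R5 ← R5 − (3)·R3: [0, 0, 0, 0]
Echelon form has 3 nonzero rows, so rank(T) = 3.
The rank gives the maximum number of linearly independent rows: 3.

3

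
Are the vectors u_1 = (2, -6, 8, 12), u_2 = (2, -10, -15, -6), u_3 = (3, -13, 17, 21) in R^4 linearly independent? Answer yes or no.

yes

Form the matrix with these vectors as rows and row reduce.
R2 ← R2 − R1: [0, -4, -23, -18]
R3 ← R3 − (3/2)·R1: [0, -4, 5, 3]
R3 ← R3 − R2: [0, 0, 28, 21]
3 nonzero rows, so the 3 vectors span a space of dimension 3.
Since 3 = 3, the vectors are linearly independent.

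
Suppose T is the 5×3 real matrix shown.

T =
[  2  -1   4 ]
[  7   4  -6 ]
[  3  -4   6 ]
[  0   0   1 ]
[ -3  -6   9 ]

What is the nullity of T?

Row reduce to echelon form.
R2 ← R2 − (7/2)·R1: [0, 15/2, -20]
R3 ← R3 − (3/2)·R1: [0, -5/2, 0]
R5 ← R5 + (3/2)·R1: [0, -15/2, 15]
R3 ← R3 + (1/3)·R2: [0, 0, -20/3]
R5 ← R5 + R2: [0, 0, -5]
R4 ← R4 + (3/20)·R3: [0, 0, 0]
R5 ← R5 − (3/4)·R3: [0, 0, 0]
3 nonzero rows, so rank(T) = 3.
T has 3 columns; by rank–nullity, nullity = 3 − 3 = 0.

0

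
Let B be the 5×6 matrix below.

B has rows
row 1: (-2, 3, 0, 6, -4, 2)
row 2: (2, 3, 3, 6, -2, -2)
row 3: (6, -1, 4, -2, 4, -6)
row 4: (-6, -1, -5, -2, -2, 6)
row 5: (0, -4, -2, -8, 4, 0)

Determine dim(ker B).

Row reduce to echelon form.
R2 ← R2 + R1: [0, 6, 3, 12, -6, 0]
R3 ← R3 + (3)·R1: [0, 8, 4, 16, -8, 0]
R4 ← R4 − (3)·R1: [0, -10, -5, -20, 10, 0]
R3 ← R3 − (4/3)·R2: [0, 0, 0, 0, 0, 0]
R4 ← R4 + (5/3)·R2: [0, 0, 0, 0, 0, 0]
R5 ← R5 + (2/3)·R2: [0, 0, 0, 0, 0, 0]
2 nonzero rows, so rank(B) = 2.
B has 6 columns; by rank–nullity, nullity = 6 − 2 = 4.

4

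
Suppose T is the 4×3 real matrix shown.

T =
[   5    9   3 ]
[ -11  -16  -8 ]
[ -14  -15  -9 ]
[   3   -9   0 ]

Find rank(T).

3

Row reduce to echelon form.
R2 ← R2 + (11/5)·R1: [0, 19/5, -7/5]
R3 ← R3 + (14/5)·R1: [0, 51/5, -3/5]
R4 ← R4 − (3/5)·R1: [0, -72/5, -9/5]
R3 ← R3 − (51/19)·R2: [0, 0, 60/19]
R4 ← R4 + (72/19)·R2: [0, 0, -135/19]
R4 ← R4 + (9/4)·R3: [0, 0, 0]
Echelon form has 3 nonzero rows, so rank(T) = 3.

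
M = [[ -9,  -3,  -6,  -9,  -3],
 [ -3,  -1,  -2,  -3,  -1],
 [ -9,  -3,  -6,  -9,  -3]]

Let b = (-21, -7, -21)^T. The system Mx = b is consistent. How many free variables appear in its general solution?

4

Row reduce the augmented matrix [M | b].
R2 ← R2 − (1/3)·R1: [0, 0, 0, 0, 0, 0]
R3 ← R3 − R1: [0, 0, 0, 0, 0, 0]
The echelon form has 1 nonzero rows, and every pivot lies in the first 5 columns, so rank(M) = rank([M|b]) = 1.
The system is consistent.
Free variables = (unknowns) − (rank) = 5 − 1 = 4.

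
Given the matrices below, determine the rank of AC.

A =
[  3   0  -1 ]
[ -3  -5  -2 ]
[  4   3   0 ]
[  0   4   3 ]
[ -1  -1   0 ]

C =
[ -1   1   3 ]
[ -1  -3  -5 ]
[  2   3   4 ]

First compute AC:
[[ -5,   0,   5],
 [  4,   6,   8],
 [ -7,  -5,  -3],
 [  2,  -3,  -8],
 [  2,   2,   2]]
Now row reduce the product.
R2 ← R2 + (4/5)·R1: [0, 6, 12]
R3 ← R3 − (7/5)·R1: [0, -5, -10]
R4 ← R4 + (2/5)·R1: [0, -3, -6]
R5 ← R5 + (2/5)·R1: [0, 2, 4]
R3 ← R3 + (5/6)·R2: [0, 0, 0]
R4 ← R4 + (1/2)·R2: [0, 0, 0]
R5 ← R5 − (1/3)·R2: [0, 0, 0]
2 nonzero rows, so rank(AC) = 2.

2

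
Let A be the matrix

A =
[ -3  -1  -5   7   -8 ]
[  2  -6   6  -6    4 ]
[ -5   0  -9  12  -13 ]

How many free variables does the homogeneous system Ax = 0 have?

3

Row reduce to echelon form.
R2 ← R2 + (2/3)·R1: [0, -20/3, 8/3, -4/3, -4/3]
R3 ← R3 − (5/3)·R1: [0, 5/3, -2/3, 1/3, 1/3]
R3 ← R3 + (1/4)·R2: [0, 0, 0, 0, 0]
2 nonzero rows, so rank(A) = 2.
A has 5 columns; by rank–nullity, nullity = 5 − 2 = 3.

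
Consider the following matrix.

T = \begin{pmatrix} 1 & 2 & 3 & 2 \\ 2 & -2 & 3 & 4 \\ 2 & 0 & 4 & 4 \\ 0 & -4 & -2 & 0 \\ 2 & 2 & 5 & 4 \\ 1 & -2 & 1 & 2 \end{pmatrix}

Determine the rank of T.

2

Row reduce to echelon form.
R2 ← R2 − (2)·R1: [0, -6, -3, 0]
R3 ← R3 − (2)·R1: [0, -4, -2, 0]
R5 ← R5 − (2)·R1: [0, -2, -1, 0]
R6 ← R6 − R1: [0, -4, -2, 0]
R3 ← R3 − (2/3)·R2: [0, 0, 0, 0]
R4 ← R4 − (2/3)·R2: [0, 0, 0, 0]
R5 ← R5 − (1/3)·R2: [0, 0, 0, 0]
R6 ← R6 − (2/3)·R2: [0, 0, 0, 0]
Echelon form has 2 nonzero rows, so rank(T) = 2.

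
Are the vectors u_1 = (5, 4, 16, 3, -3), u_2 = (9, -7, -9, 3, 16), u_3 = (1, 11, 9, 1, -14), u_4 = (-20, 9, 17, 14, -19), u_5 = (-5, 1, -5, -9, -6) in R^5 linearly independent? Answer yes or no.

Form the matrix with these vectors as rows and row reduce.
R2 ← R2 − (9/5)·R1: [0, -71/5, -189/5, -12/5, 107/5]
R3 ← R3 − (1/5)·R1: [0, 51/5, 29/5, 2/5, -67/5]
R4 ← R4 + (4)·R1: [0, 25, 81, 26, -31]
R5 ← R5 + R1: [0, 5, 11, -6, -9]
R3 ← R3 + (51/71)·R2: [0, 0, -1516/71, -94/71, 140/71]
R4 ← R4 + (125/71)·R2: [0, 0, 1026/71, 1546/71, 474/71]
R5 ← R5 + (25/71)·R2: [0, 0, -164/71, -486/71, -104/71]
R4 ← R4 + (513/758)·R3: [0, 0, 0, 7913/379, 3036/379]
R5 ← R5 − (41/379)·R3: [0, 0, 0, -2540/379, -636/379]
R5 ← R5 + (2540/7913)·R4: [0, 0, 0, 0, 7068/7913]
5 nonzero rows, so the 5 vectors span a space of dimension 5.
Since 5 = 5, the vectors are linearly independent.

yes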